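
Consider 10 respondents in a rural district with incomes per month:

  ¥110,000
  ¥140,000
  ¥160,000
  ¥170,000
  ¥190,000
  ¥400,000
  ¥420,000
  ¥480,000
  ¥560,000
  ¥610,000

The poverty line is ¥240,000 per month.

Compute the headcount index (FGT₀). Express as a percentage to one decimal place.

50.0%

5 of the 10 respondents have income below ¥240,000.
H = 5/10 = 50.0%.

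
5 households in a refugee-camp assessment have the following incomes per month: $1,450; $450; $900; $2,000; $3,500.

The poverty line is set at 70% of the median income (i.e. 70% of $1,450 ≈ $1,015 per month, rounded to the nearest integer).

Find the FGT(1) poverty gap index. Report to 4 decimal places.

0.1340

Below the line: $450, $900 (q = 2 of N = 5).
Relative gaps: (1015−450)/1015 = 0.5567; (1015−900)/1015 = 0.1133.
Σ = 0.669951. Dividing by the full population N = 5 gives P₁ = 0.1340.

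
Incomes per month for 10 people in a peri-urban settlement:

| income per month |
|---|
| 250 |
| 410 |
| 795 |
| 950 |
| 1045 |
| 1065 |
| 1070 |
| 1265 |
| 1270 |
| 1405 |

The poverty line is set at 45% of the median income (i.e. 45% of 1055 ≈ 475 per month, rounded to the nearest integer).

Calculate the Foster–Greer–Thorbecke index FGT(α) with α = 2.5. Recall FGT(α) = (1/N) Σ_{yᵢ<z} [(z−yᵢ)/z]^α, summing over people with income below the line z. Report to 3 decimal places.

0.016

Poor units: 250, 410 (q = 2 of N = 10).
Shortfall ratios: (475−250)/475 = 0.4737; (475−410)/475 = 0.1368.
Raised to α = 2.5: 0.15443; 0.00693.
Sum = 0.161354; FGT(2.5) = 0.161354 / 10 = 0.016.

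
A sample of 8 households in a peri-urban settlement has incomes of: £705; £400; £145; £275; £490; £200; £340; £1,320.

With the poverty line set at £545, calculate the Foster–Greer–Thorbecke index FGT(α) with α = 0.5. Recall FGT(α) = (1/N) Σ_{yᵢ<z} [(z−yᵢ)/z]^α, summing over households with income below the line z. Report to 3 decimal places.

Below z: £145, £200, £275, £340, £400, £490 (q = 6 of N = 8).
Shortfall ratios: (545−145)/545 = 0.7339; (545−200)/545 = 0.6330; (545−275)/545 = 0.4954; (545−340)/545 = 0.3761; (545−400)/545 = 0.2661; (545−490)/545 = 0.1009.
Raised to α = 0.5: 0.85671; 0.79563; 0.70386; 0.61331; 0.51581; 0.31768.
Sum = 3.802980; FGT(0.5) = 3.802980 / 8 = 0.475.

0.475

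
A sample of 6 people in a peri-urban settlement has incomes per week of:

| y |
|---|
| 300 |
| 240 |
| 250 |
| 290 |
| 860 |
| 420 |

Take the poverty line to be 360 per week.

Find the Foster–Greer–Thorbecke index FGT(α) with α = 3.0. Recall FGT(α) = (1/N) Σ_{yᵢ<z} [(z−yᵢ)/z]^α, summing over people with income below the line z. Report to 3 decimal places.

Incomes under z: 240, 250, 290, 300 (q = 4 of N = 6).
Gap ratios (z−y)/z: (360−240)/360 = 0.3333; (360−250)/360 = 0.3056; (360−290)/360 = 0.1944; (360−300)/360 = 0.1667.
Raised to α = 3.0: 0.03704; 0.02853; 0.00735; 0.00463.
Sum = 0.077546; FGT(3.0) = 0.077546 / 6 = 0.013.

0.013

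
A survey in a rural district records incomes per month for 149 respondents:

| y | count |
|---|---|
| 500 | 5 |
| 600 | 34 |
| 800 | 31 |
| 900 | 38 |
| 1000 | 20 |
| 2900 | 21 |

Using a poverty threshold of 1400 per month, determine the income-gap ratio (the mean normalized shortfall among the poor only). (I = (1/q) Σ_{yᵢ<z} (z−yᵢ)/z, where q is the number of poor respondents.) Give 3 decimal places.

Poor units: 5×500, 34×600, 31×800, 38×900, 20×1000 (q = 128 of N = 149).
Shortfall ratios (z−y)/z: 0.6429 (×5), 0.5714 (×34), 0.4286 (×31), 0.3571 (×38), 0.2857 (×20); sum = 55.214286.
I averages over the q = 128 poor units only: 55.214286 / 128 = 0.431.

0.431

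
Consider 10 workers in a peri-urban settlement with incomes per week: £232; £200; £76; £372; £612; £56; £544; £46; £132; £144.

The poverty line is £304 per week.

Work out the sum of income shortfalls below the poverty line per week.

£1,242

Poor units: £46, £56, £76, £132, £144, £200, £232 (q = 7 of N = 10).
Individual gaps: 304−46 = 258; 304−56 = 248; 304−76 = 228; 304−132 = 172; 304−144 = 160; 304−200 = 104; 304−232 = 72.
Aggregate gap = £1,242.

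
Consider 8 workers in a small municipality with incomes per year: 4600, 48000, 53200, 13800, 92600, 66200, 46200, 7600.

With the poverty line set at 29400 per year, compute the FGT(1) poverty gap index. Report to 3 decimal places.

Poor units: 4600, 7600, 13800 (q = 3 of N = 8).
Normalized shortfalls: (29400−4600)/29400 = 0.8435; (29400−7600)/29400 = 0.7415; (29400−13800)/29400 = 0.5306.
Σ = 2.115646. Dividing by the full population N = 8 gives P₁ = 0.264.

0.264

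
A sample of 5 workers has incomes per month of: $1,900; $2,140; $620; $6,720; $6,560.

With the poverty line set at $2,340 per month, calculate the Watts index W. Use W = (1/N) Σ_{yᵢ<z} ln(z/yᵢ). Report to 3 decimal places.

Incomes under z: $620, $1,900, $2,140 (q = 3 of N = 5).
Log gaps: ln(2340/620) = 1.3282; ln(2340/1900) = 0.2083; ln(2340/2140) = 0.0893.
W = 1.625829 / 5 = 0.325.

0.325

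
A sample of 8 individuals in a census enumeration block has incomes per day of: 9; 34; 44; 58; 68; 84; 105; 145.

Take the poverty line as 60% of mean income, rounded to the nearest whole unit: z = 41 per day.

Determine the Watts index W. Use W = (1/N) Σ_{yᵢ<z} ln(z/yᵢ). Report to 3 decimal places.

0.213

Incomes under z: 9, 34 (q = 2 of N = 8).
Log gaps: ln(41/9) = 1.5163; ln(41/34) = 0.1872.
W = 1.703559 / 8 = 0.213.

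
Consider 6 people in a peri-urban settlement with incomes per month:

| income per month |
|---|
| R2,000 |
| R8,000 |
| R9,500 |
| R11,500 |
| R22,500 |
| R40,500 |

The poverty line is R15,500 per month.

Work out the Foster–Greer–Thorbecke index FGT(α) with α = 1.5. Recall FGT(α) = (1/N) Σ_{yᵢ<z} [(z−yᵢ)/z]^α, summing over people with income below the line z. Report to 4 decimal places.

0.2536

Below z: R2,000, R8,000, R9,500, R11,500 (q = 4 of N = 6).
Gap ratios (z−y)/z: (15500−2000)/15500 = 0.8710; (15500−8000)/15500 = 0.4839; (15500−9500)/15500 = 0.3871; (15500−11500)/15500 = 0.2581.
Raised to α = 1.5: 0.81284; 0.33658; 0.24084; 0.13110.
Sum = 1.521358; FGT(1.5) = 1.521358 / 6 = 0.2536.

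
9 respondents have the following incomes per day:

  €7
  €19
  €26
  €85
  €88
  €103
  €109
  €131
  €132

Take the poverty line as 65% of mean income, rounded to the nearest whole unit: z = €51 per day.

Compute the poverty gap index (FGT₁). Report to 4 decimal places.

Below z: €7, €19, €26 (q = 3 of N = 9).
Normalized shortfalls: (51−7)/51 = 0.8627; (51−19)/51 = 0.6275; (51−26)/51 = 0.4902.
Sum of shortfalls = 1.980392; P₁ averages over all N: 1.980392 / 9 = 0.2200.

0.2200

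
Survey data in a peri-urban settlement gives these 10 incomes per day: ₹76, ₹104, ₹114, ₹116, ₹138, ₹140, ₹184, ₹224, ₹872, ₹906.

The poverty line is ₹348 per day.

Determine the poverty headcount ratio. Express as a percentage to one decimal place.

8 of the 10 individuals have income below ₹348.
H = 8/10 = 80.0%.

80.0%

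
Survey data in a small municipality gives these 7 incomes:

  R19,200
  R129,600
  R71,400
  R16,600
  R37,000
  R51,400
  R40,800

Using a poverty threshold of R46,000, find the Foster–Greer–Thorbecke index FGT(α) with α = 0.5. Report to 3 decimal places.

0.334

Below the line: R16,600, R19,200, R37,000, R40,800 (q = 4 of N = 7).
Relative gaps: (46000−16600)/46000 = 0.6391; (46000−19200)/46000 = 0.5826; (46000−37000)/46000 = 0.1957; (46000−40800)/46000 = 0.1130.
Raised to α = 0.5: 0.79946; 0.76329; 0.44233; 0.33622.
Sum = 2.341290; FGT(0.5) = 2.341290 / 7 = 0.334.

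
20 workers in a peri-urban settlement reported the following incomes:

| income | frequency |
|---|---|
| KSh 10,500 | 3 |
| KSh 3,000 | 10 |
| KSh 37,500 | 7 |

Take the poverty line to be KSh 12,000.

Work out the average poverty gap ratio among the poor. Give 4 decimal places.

Incomes under z: 10×KSh 3,000, 3×KSh 10,500 (q = 13 of N = 20).
Relative gaps: 0.7500 (×10), 0.1250 (×3); sum = 7.875000.
I averages over the q = 13 poor units only: 7.875000 / 13 = 0.6058.

0.6058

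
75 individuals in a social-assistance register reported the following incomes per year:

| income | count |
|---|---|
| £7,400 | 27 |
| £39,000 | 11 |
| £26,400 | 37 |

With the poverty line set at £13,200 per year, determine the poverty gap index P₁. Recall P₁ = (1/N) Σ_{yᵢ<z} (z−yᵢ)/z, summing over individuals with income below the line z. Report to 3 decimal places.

Incomes under z: 27×£7,400 (q = 27 of N = 75).
Shortfall ratios: (13200−7400)/13200 = 0.4394 (×27).
Sum of shortfalls = 11.863636; P₁ averages over all N: 11.863636 / 75 = 0.158.

0.158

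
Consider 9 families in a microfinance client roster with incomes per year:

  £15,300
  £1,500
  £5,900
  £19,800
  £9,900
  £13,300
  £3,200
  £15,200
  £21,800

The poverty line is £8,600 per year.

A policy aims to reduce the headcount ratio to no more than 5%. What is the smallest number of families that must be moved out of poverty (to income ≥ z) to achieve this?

3

Currently q = 3 of N = 9 are below the line (H = 0.333).
A headcount ratio of at most 5% allows at most ⌊0.05 × 9⌋ = 0 poor families.
So at least 3 − 0 = 3 must be lifted.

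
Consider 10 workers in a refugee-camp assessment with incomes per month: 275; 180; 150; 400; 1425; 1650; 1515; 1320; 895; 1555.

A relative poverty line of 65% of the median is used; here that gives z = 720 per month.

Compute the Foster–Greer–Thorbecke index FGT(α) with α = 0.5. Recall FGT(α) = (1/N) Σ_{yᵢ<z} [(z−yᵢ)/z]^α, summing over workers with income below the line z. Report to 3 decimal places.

0.321

Below z: 150, 180, 275, 400 (q = 4 of N = 10).
Shortfall ratios: (720−150)/720 = 0.7917; (720−180)/720 = 0.7500; (720−275)/720 = 0.6181; (720−400)/720 = 0.4444.
Raised to α = 0.5: 0.88976; 0.86603; 0.78617; 0.66667.
Sum = 3.208614; FGT(0.5) = 3.208614 / 10 = 0.321.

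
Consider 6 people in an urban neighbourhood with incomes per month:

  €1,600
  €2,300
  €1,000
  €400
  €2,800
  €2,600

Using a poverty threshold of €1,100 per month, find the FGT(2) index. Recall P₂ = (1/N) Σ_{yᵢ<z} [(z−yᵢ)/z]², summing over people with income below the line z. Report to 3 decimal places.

0.069

Below z: €400, €1,000 (q = 2 of N = 6).
Shortfall ratios: (1100−400)/1100 = 0.6364; (1100−1000)/1100 = 0.0909.
Squared: 0.4050; 0.0083.
Sum = 0.413223; P₂ = 0.413223 / 6 = 0.069.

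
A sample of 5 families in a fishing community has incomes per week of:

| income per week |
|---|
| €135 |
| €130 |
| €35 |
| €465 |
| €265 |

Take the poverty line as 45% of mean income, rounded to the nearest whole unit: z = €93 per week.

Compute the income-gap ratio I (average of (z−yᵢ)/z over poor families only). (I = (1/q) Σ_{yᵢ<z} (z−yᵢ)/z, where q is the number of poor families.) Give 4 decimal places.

Poor units: €35 (q = 1 of N = 5).
Shortfall ratios (z−y)/z: 0.6237; sum = 0.623656.
I averages over the q = 1 poor units only: 0.623656 / 1 = 0.6237.

0.6237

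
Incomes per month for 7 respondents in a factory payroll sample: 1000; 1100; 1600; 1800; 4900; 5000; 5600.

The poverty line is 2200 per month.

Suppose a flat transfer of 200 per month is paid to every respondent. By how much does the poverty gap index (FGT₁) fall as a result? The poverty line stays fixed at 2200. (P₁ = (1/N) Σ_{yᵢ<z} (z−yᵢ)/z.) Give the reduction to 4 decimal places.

0.0519

Before: below the line — 1000, 1100, 1600, 1800; poverty gap index (FGT₁) = 0.214286.
After the 200 transfer: below the line — 1200, 1300, 1800, 2000; poverty gap index (FGT₁) = 0.162338.
Reduction = 0.214286 − 0.162338 = 0.0519.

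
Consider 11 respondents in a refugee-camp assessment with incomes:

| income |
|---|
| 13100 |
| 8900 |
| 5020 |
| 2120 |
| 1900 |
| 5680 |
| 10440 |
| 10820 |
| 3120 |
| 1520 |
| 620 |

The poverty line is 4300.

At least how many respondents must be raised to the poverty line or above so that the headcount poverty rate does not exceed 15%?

4

5 of the 11 respondents are poor, so H = 5/11 = 0.455.
A headcount ratio of at most 15% allows at most ⌊0.15 × 11⌋ = 1 poor respondents.
So at least 5 − 1 = 4 must be lifted.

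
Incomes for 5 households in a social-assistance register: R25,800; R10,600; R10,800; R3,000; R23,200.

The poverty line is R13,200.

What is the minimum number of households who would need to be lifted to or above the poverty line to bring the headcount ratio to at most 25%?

Currently q = 3 of N = 5 are below the line (H = 0.600).
A headcount ratio of at most 25% allows at most ⌊0.25 × 5⌋ = 1 poor households.
So at least 3 − 1 = 2 must be lifted.

2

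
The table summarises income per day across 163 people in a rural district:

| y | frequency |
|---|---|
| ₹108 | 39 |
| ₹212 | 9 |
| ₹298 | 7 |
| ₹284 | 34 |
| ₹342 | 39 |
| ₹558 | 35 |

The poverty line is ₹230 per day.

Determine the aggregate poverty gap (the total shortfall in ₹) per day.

Below the line: 39×₹108, 9×₹212 (q = 48 of N = 163).
Individual gaps: 39×(230−108) = 4758; 9×(230−212) = 162.
Aggregate gap = ₹4,920.

₹4,920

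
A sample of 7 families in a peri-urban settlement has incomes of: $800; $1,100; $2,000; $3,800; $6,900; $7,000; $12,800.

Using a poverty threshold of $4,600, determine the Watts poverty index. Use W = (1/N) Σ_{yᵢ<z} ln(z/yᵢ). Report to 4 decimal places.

Incomes under z: $800, $1,100, $2,000, $3,800 (q = 4 of N = 7).
ln(z/y) terms: ln(4600/800) = 1.7492; ln(4600/1100) = 1.4307; ln(4600/2000) = 0.8329; ln(4600/3800) = 0.1911.
W = 4.203910 / 7 = 0.6006.

0.6006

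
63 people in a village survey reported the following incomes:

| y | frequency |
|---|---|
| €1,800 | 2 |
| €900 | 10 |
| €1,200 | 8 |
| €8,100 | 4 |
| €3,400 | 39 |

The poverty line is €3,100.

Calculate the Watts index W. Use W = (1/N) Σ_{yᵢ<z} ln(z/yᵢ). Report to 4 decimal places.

0.3341

Below the line: 10×€900, 8×€1,200, 2×€1,800 (q = 20 of N = 63).
ln(z/y) terms: ln(3100/900) = 1.2368 (×10); ln(3100/1200) = 0.9491 (×8); ln(3100/1800) = 0.5436 (×2).
W = 21.047502 / 63 = 0.3341.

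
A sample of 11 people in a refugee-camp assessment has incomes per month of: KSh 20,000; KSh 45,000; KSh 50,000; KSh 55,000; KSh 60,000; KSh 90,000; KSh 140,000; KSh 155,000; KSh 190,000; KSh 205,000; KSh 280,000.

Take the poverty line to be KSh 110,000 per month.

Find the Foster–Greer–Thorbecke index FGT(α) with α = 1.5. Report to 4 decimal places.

Below the line: KSh 20,000, KSh 45,000, KSh 50,000, KSh 55,000, KSh 60,000, KSh 90,000 (q = 6 of N = 11).
Shortfall ratios: (110000−20000)/110000 = 0.8182; (110000−45000)/110000 = 0.5909; (110000−50000)/110000 = 0.5455; (110000−55000)/110000 = 0.5000; (110000−60000)/110000 = 0.4545; (110000−90000)/110000 = 0.1818.
Raised to α = 1.5: 0.74007; 0.45424; 0.40284; 0.35355; 0.30645; 0.07753.
Sum = 2.334689; FGT(1.5) = 2.334689 / 11 = 0.2122.

0.2122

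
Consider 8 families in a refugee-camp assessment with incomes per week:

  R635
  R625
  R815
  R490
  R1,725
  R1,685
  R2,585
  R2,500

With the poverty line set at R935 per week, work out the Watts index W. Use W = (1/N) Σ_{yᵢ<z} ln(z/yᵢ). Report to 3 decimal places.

0.197

Poor units: R490, R625, R635, R815 (q = 4 of N = 8).
Log shortfalls: ln(935/490) = 0.6461; ln(935/625) = 0.4028; ln(935/635) = 0.3869; ln(935/815) = 0.1374.
W = 1.573216 / 8 = 0.197.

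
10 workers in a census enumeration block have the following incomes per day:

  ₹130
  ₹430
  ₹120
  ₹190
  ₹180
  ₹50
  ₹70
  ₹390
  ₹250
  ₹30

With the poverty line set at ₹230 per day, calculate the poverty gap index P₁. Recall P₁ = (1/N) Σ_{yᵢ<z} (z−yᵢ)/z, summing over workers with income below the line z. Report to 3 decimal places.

Below z: ₹30, ₹50, ₹70, ₹120, ₹130, ₹180, ₹190 (q = 7 of N = 10).
Normalized shortfalls: (230−30)/230 = 0.8696; (230−50)/230 = 0.7826; (230−70)/230 = 0.6957; (230−120)/230 = 0.4783; (230−130)/230 = 0.4348; (230−180)/230 = 0.2174; (230−190)/230 = 0.1739.
Σ = 3.652174. Dividing by the full population N = 10 gives P₁ = 0.365.

0.365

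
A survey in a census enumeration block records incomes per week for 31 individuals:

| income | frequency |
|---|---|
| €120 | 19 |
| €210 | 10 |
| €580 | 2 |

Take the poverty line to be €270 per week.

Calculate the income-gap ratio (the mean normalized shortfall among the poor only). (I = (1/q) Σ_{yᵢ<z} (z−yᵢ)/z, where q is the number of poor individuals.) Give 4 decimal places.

0.4406

Incomes under z: 19×€120, 10×€210 (q = 29 of N = 31).
Relative gaps: 0.5556 (×19), 0.2222 (×10); sum = 12.777778.
The income-gap ratio divides by q (the poor only): 12.777778 / 29 = 0.4406.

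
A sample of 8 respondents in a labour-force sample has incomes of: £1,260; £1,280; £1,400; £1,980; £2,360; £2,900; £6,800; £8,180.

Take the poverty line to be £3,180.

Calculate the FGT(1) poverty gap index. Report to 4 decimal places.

0.3105

Below the line: £1,260, £1,280, £1,400, £1,980, £2,360, £2,900 (q = 6 of N = 8).
Shortfall ratios: (3180−1260)/3180 = 0.6038; (3180−1280)/3180 = 0.5975; (3180−1400)/3180 = 0.5597; (3180−1980)/3180 = 0.3774; (3180−2360)/3180 = 0.2579; (3180−2900)/3180 = 0.0881.
Σ = 2.484277. Dividing by the full population N = 8 gives P₁ = 0.3105.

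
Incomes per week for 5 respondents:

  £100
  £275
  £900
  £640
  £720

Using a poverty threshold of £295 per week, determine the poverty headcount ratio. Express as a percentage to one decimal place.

40.0%

2 of the 5 respondents have income below £295.
H = 2/5 = 40.0%.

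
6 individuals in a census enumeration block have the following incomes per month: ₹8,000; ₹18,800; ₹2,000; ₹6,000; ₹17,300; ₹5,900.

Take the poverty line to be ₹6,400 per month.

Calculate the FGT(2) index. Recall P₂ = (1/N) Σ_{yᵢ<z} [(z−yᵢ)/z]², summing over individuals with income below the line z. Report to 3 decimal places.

0.080

Poor units: ₹2,000, ₹5,900, ₹6,000 (q = 3 of N = 6).
Normalized shortfalls: (6400−2000)/6400 = 0.6875; (6400−5900)/6400 = 0.0781; (6400−6000)/6400 = 0.0625.
Squared: 0.4727; 0.0061; 0.0039.
Sum = 0.482666; P₂ = 0.482666 / 6 = 0.080.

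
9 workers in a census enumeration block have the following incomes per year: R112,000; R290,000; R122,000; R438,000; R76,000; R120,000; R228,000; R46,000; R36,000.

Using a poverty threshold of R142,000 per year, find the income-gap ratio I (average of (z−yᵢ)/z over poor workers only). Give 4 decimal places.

0.3991

Incomes under z: R36,000, R46,000, R76,000, R112,000, R120,000, R122,000 (q = 6 of N = 9).
Relative gaps: 0.7465, 0.6761, 0.4648, 0.2113, 0.1549, 0.1408; sum = 2.394366.
I averages over the q = 6 poor units only: 2.394366 / 6 = 0.3991.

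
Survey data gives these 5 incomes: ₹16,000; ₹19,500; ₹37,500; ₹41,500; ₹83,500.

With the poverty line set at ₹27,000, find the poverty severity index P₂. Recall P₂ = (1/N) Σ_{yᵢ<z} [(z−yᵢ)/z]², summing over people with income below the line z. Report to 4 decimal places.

Poor units: ₹16,000, ₹19,500 (q = 2 of N = 5).
Gap ratios (z−y)/z: (27000−16000)/27000 = 0.4074; (27000−19500)/27000 = 0.2778.
Squared: 0.1660; 0.0772.
Sum = 0.243141; P₂ = 0.243141 / 5 = 0.0486.

0.0486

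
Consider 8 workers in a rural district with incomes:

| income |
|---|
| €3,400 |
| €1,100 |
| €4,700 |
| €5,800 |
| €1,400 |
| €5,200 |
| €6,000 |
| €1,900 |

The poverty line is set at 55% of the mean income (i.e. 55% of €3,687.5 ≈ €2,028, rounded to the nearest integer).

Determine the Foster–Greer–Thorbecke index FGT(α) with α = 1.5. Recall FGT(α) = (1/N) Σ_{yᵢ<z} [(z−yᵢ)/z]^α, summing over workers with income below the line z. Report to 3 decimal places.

0.062

Poor units: €1,100, €1,400, €1,900 (q = 3 of N = 8).
Relative gaps: (2028−1100)/2028 = 0.4576; (2028−1400)/2028 = 0.3097; (2028−1900)/2028 = 0.0631.
Raised to α = 1.5: 0.30954; 0.17232; 0.01586.
Sum = 0.497720; FGT(1.5) = 0.497720 / 8 = 0.062.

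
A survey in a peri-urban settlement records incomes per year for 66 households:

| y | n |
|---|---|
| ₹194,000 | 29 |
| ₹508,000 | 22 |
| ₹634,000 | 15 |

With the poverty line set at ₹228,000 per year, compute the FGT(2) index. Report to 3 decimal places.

0.010

Poor units: 29×₹194,000 (q = 29 of N = 66).
Normalized shortfalls: (228000−194000)/228000 = 0.1491 (×29).
Squared: 0.0222 (×29).
Sum = 0.644891; P₂ = 0.644891 / 66 = 0.010.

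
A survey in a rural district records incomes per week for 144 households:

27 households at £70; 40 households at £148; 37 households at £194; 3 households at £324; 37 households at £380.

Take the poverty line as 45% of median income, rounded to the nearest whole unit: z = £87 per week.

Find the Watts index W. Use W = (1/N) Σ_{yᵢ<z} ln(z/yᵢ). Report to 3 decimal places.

Below the line: 27×£70 (q = 27 of N = 144).
ln(z/y) terms: ln(87/70) = 0.2174 (×27).
W = 5.870148 / 144 = 0.041.

0.041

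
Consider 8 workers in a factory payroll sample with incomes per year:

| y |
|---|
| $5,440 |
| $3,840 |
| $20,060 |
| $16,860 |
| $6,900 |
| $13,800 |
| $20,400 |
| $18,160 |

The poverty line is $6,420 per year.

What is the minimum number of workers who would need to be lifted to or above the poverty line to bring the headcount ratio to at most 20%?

1

Currently q = 2 of N = 8 are below the line (H = 0.250).
A headcount ratio of at most 20% allows at most ⌊0.20 × 8⌋ = 1 poor workers.
So at least 2 − 1 = 1 must be lifted.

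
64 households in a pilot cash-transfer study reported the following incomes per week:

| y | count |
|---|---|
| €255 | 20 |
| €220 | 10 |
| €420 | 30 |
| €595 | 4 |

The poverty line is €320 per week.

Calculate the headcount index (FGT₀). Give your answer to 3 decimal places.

30 of the 64 households have income below €320.
H = 30/64 = 0.469.

0.469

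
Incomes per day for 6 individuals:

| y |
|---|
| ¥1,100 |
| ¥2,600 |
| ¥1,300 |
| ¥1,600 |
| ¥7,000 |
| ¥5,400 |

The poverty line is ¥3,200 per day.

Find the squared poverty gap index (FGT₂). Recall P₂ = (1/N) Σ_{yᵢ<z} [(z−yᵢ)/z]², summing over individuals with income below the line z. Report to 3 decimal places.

0.178

Below the line: ¥1,100, ¥1,300, ¥1,600, ¥2,600 (q = 4 of N = 6).
Shortfall ratios: (3200−1100)/3200 = 0.6562; (3200−1300)/3200 = 0.5938; (3200−1600)/3200 = 0.5000; (3200−2600)/3200 = 0.1875.
Squared: 0.4307; 0.3525; 0.2500; 0.0352.
Sum = 1.068359; P₂ = 1.068359 / 6 = 0.178.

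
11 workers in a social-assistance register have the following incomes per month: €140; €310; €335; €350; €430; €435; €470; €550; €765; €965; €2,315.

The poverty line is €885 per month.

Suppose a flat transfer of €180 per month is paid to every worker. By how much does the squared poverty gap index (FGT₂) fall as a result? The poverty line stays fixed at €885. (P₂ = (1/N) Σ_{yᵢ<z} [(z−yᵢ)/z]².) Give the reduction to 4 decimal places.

Before: below the line — €140, €310, €335, €350, €430, €435, €470, €550, €765; squared poverty gap index (FGT₂) = 0.253352.
After the €180 transfer: below the line — €320, €490, €515, €530, €610, €615, €650, €730; squared poverty gap index (FGT₂) = 0.112118.
Reduction = 0.253352 − 0.112118 = 0.1412.

0.1412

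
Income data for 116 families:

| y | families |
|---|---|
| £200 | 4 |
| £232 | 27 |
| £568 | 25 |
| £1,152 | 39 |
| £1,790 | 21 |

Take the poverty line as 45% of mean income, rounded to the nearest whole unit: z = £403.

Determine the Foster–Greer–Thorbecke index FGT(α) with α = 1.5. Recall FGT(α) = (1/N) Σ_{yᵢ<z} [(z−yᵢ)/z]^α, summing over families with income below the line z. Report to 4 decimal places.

Below z: 4×£200, 27×£232 (q = 31 of N = 116).
Normalized shortfalls: (403−200)/403 = 0.5037 (×4); (403−232)/403 = 0.4243 (×27).
Raised to α = 1.5: 0.35751 (×4); 0.27640 (×27).
Sum = 8.892810; FGT(1.5) = 8.892810 / 116 = 0.0767.

0.0767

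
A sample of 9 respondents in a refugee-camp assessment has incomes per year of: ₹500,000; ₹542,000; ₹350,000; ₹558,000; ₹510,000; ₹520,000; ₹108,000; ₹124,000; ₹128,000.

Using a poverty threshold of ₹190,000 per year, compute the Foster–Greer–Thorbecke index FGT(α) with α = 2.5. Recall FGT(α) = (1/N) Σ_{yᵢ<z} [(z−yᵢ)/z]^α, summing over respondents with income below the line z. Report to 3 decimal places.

0.028

Below z: ₹108,000, ₹124,000, ₹128,000 (q = 3 of N = 9).
Gap ratios (z−y)/z: (190000−108000)/190000 = 0.4316; (190000−124000)/190000 = 0.3474; (190000−128000)/190000 = 0.3263.
Raised to α = 2.5: 0.12236; 0.07112; 0.06083.
Sum = 0.254307; FGT(2.5) = 0.254307 / 9 = 0.028.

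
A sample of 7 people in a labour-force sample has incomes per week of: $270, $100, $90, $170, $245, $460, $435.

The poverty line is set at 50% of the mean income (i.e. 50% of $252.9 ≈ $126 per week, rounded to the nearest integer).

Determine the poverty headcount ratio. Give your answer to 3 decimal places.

2 of the 7 people have income below $126.
H = 2/7 = 0.286.

0.286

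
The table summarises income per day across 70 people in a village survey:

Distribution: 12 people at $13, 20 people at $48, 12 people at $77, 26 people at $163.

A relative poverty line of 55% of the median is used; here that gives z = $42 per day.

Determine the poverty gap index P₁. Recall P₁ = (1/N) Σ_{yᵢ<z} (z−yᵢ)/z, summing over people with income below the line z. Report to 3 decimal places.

Incomes under z: 12×$13 (q = 12 of N = 70).
Normalized shortfalls: (42−13)/42 = 0.6905 (×12).
Sum of shortfalls = 8.285714; P₁ averages over all N: 8.285714 / 70 = 0.118.

0.118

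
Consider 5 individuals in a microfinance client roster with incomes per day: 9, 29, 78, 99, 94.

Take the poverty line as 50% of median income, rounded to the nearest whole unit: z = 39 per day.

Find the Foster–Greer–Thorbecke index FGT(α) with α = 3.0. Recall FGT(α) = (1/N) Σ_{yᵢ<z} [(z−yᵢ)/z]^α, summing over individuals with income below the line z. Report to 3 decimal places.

0.094

Below the line: 9, 29 (q = 2 of N = 5).
Gap ratios (z−y)/z: (39−9)/39 = 0.7692; (39−29)/39 = 0.2564.
Raised to α = 3.0: 0.45517; 0.01686.
Sum = 0.472024; FGT(3.0) = 0.472024 / 5 = 0.094.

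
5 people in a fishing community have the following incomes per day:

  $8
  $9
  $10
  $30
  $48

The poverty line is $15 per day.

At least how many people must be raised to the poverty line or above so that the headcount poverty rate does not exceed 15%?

3

Currently q = 3 of N = 5 are below the line (H = 0.600).
A headcount ratio of at most 15% allows at most ⌊0.15 × 5⌋ = 0 poor people.
So at least 3 − 0 = 3 must be lifted.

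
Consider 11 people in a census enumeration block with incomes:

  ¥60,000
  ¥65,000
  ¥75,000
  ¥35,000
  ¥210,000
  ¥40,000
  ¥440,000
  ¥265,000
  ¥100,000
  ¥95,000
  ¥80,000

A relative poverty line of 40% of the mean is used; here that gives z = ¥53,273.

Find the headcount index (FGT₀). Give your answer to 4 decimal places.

2 of the 11 people have income below ¥53,273.
H = 2/11 = 0.1818.

0.1818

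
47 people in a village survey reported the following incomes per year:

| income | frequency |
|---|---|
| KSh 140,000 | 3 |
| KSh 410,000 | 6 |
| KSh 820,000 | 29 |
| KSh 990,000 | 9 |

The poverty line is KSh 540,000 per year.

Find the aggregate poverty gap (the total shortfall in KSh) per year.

Below z: 3×KSh 140,000, 6×KSh 410,000 (q = 9 of N = 47).
Individual gaps: 3×(540000−140000) = 1200000; 6×(540000−410000) = 780000.
Aggregate gap = KSh 1,980,000.

KSh 1,980,000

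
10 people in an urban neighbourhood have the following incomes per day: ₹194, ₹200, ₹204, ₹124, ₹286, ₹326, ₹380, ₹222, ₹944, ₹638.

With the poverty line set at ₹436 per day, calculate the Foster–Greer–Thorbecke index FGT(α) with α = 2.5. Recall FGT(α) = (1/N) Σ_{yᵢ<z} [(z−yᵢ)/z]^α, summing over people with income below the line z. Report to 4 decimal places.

Poor units: ₹124, ₹194, ₹200, ₹204, ₹222, ₹286, ₹326, ₹380 (q = 8 of N = 10).
Relative gaps: (436−124)/436 = 0.7156; (436−194)/436 = 0.5550; (436−200)/436 = 0.5413; (436−204)/436 = 0.5321; (436−222)/436 = 0.4908; (436−286)/436 = 0.3440; (436−326)/436 = 0.2523; (436−380)/436 = 0.1284.
Raised to α = 2.5: 0.43318; 0.22952; 0.21556; 0.20654; 0.16878; 0.06942; 0.03197; 0.00591.
Sum = 1.360888; FGT(2.5) = 1.360888 / 10 = 0.1361.

0.1361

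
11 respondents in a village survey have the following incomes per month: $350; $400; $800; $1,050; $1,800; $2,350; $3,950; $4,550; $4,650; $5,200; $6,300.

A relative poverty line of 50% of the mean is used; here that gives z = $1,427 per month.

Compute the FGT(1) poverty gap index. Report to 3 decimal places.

Below z: $350, $400, $800, $1,050 (q = 4 of N = 11).
Shortfall ratios: (1427−350)/1427 = 0.7547; (1427−400)/1427 = 0.7197; (1427−800)/1427 = 0.4394; (1427−1050)/1427 = 0.2642.
Σ = 2.177996. Dividing by the full population N = 11 gives P₁ = 0.198.

0.198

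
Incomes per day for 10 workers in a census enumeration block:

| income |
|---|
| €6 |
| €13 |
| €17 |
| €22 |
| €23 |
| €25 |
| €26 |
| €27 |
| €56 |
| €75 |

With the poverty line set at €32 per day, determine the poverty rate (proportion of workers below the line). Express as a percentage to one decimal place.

8 of the 10 workers have income below €32.
H = 8/10 = 80.0%.

80.0%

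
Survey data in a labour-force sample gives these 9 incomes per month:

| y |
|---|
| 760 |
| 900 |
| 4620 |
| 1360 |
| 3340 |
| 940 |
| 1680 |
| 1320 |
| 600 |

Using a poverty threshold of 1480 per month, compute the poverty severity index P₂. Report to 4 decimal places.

0.0995

Incomes under z: 600, 760, 900, 940, 1320, 1360 (q = 6 of N = 9).
Gap ratios (z−y)/z: (1480−600)/1480 = 0.5946; (1480−760)/1480 = 0.4865; (1480−900)/1480 = 0.3919; (1480−940)/1480 = 0.3649; (1480−1320)/1480 = 0.1081; (1480−1360)/1480 = 0.0811.
Squared: 0.3535; 0.2367; 0.1536; 0.1331; 0.0117; 0.0066.
Sum = 0.895179; P₂ = 0.895179 / 9 = 0.0995.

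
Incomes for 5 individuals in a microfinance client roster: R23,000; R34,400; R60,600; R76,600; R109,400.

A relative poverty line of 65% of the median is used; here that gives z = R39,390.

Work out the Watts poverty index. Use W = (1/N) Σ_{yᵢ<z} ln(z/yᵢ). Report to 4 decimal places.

Below the line: R23,000, R34,400 (q = 2 of N = 5).
Log shortfalls: ln(39390/23000) = 0.5380; ln(39390/34400) = 0.1355.
W = 0.673473 / 5 = 0.1347.

0.1347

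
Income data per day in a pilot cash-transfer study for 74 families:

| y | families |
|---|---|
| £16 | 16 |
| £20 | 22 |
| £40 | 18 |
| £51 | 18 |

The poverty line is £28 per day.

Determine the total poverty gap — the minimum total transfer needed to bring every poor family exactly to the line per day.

Poor units: 16×£16, 22×£20 (q = 38 of N = 74).
Individual gaps: 16×(28−16) = 192; 22×(28−20) = 176.
Aggregate gap = £368.

£368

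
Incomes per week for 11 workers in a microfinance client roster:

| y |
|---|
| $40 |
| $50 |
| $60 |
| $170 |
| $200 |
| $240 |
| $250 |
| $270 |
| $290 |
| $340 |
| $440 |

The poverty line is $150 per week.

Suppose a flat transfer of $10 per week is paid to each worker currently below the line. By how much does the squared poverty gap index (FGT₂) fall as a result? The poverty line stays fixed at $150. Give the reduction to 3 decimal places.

Before: below the line — $40, $50, $60; squared poverty gap index (FGT₂) = 0.12202.
After the $10 transfer: below the line — $50, $60, $70; squared poverty gap index (FGT₂) = 0.09899.
Reduction = 0.12202 − 0.09899 = 0.023.

0.023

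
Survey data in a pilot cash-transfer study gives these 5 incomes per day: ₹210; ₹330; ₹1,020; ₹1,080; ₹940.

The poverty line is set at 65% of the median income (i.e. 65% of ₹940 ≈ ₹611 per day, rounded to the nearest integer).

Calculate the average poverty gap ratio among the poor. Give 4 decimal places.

0.5581

Below z: ₹210, ₹330 (q = 2 of N = 5).
Relative gaps: 0.6563, 0.4599; sum = 1.116203.
The income-gap ratio divides by q (the poor only): 1.116203 / 2 = 0.5581.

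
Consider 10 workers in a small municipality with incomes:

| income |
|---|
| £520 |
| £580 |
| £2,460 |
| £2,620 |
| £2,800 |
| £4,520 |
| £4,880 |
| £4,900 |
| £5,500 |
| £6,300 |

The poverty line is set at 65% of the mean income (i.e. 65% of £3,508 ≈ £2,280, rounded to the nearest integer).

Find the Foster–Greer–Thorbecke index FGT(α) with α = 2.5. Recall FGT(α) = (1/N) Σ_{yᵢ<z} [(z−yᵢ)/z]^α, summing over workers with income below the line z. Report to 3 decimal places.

Below z: £520, £580 (q = 2 of N = 10).
Normalized shortfalls: (2280−520)/2280 = 0.7719; (2280−580)/2280 = 0.7456.
Raised to α = 2.5: 0.52353; 0.48005.
Sum = 1.003582; FGT(2.5) = 1.003582 / 10 = 0.100.

0.100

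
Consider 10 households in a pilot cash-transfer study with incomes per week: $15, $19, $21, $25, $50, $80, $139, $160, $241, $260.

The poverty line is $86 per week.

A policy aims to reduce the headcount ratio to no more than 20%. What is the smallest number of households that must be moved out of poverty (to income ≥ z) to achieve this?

Currently q = 6 of N = 10 are below the line (H = 0.600).
A headcount ratio of at most 20% allows at most ⌊0.20 × 10⌋ = 2 poor households.
So at least 6 − 2 = 4 must be lifted.

4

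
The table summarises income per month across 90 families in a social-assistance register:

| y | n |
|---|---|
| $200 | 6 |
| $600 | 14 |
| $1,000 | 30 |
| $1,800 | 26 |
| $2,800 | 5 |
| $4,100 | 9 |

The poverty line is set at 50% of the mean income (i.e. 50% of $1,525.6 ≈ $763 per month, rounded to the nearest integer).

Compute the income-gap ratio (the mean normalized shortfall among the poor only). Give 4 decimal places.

Below z: 6×$200, 14×$600 (q = 20 of N = 90).
Shortfall ratios (z−y)/z: 0.7379 (×6), 0.2136 (×14); sum = 7.418087.
The income-gap ratio divides by q (the poor only): 7.418087 / 20 = 0.3709.

0.3709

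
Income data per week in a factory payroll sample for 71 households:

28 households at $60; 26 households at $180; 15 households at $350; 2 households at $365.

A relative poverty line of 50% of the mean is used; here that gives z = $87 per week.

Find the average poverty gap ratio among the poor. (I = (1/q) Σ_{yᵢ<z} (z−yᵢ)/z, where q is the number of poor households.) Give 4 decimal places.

0.3103

Below the line: 28×$60 (q = 28 of N = 71).
Relative gaps: 0.3103 (×28); sum = 8.689655.
I averages over the q = 28 poor units only: 8.689655 / 28 = 0.3103.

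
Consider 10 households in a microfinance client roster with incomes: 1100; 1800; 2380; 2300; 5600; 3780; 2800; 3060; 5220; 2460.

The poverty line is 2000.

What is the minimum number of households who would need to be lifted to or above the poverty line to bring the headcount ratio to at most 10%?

Currently q = 2 of N = 10 are below the line (H = 0.200).
A headcount ratio of at most 10% allows at most ⌊0.10 × 10⌋ = 1 poor households.
So at least 2 − 1 = 1 must be lifted.

1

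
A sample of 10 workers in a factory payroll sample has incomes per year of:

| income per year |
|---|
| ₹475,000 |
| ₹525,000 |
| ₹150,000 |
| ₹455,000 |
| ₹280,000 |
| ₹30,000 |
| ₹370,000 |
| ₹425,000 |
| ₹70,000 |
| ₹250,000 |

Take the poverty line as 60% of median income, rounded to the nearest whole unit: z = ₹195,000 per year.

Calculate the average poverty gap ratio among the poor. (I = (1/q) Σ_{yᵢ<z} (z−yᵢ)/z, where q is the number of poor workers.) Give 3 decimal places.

Below z: ₹30,000, ₹70,000, ₹150,000 (q = 3 of N = 10).
Shortfall ratios (z−y)/z: 0.8462, 0.6410, 0.2308; sum = 1.717949.
I averages over the q = 3 poor units only: 1.717949 / 3 = 0.573.

0.573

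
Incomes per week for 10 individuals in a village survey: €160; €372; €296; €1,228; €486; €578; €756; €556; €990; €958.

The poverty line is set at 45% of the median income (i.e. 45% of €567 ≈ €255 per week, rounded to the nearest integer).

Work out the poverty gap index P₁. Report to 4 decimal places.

0.0373

Poor units: €160 (q = 1 of N = 10).
Shortfall ratios: (255−160)/255 = 0.3725.
Sum of shortfalls = 0.372549; P₁ averages over all N: 0.372549 / 10 = 0.0373.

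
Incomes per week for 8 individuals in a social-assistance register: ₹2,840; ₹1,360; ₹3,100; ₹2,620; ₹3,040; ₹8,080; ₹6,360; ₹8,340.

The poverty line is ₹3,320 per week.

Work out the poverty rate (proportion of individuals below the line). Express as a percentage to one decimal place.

5 of the 8 individuals have income below ₹3,320.
H = 5/8 = 62.5%.

62.5%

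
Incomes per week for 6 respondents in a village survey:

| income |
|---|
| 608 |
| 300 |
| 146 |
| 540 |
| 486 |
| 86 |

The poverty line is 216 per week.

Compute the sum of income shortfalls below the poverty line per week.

200

Below z: 86, 146 (q = 2 of N = 6).
Individual gaps: 216−86 = 130; 216−146 = 70.
Aggregate gap = 200.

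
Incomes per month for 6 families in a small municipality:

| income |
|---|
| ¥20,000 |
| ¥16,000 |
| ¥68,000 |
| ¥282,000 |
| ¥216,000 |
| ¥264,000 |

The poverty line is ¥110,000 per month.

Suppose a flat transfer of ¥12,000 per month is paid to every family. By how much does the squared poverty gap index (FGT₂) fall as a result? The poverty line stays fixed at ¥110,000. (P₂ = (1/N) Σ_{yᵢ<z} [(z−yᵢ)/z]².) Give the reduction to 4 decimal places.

Before: below the line — ¥16,000, ¥20,000, ¥68,000; squared poverty gap index (FGT₂) = 0.257576.
After the ¥12,000 transfer: below the line — ¥28,000, ¥32,000, ¥80,000; squared poverty gap index (FGT₂) = 0.188815.
Reduction = 0.257576 − 0.188815 = 0.0688.

0.0688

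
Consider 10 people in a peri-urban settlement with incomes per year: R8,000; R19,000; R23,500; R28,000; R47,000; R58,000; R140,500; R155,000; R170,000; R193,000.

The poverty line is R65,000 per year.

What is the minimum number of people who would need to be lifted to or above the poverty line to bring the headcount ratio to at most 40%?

Currently q = 6 of N = 10 are below the line (H = 0.600).
A headcount ratio of at most 40% allows at most ⌊0.40 × 10⌋ = 4 poor people.
So at least 6 − 4 = 2 must be lifted.

2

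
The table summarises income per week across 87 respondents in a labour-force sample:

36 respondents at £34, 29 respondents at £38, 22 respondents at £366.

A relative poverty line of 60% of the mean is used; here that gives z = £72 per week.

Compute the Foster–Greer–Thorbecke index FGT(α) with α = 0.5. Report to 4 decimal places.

Below z: 36×£34, 29×£38 (q = 65 of N = 87).
Relative gaps: (72−34)/72 = 0.5278 (×36); (72−38)/72 = 0.4722 (×29).
Raised to α = 0.5: 0.72648 (×36); 0.68718 (×29).
Sum = 46.081738; FGT(0.5) = 46.081738 / 87 = 0.5297.

0.5297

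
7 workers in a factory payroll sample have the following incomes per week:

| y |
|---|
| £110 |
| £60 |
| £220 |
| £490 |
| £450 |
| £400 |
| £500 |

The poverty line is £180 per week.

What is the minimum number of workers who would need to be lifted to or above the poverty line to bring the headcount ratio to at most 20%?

1

Currently q = 2 of N = 7 are below the line (H = 0.286).
A headcount ratio of at most 20% allows at most ⌊0.20 × 7⌋ = 1 poor workers.
So at least 2 − 1 = 1 must be lifted.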